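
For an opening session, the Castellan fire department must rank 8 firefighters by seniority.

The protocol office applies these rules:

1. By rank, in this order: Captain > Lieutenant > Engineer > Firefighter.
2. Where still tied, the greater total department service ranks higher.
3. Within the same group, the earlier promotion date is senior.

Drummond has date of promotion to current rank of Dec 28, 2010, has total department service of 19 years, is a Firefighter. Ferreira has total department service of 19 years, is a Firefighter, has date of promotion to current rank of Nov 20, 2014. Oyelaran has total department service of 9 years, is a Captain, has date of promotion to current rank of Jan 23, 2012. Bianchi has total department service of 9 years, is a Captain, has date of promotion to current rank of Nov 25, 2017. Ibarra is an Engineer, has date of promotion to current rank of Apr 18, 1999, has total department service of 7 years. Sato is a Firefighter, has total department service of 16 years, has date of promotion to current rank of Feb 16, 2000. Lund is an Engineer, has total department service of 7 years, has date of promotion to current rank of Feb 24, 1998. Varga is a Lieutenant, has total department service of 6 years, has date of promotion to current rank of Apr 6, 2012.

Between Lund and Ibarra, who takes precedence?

By rank: Oyelaran and Bianchi (Captain); then Varga (Lieutenant); then Lund and Ibarra (Engineer); then Drummond, Ferreira and Sato (Firefighter).
Oyelaran and Bianchi both have total department service 9 years, so the next rule applies.
Among Oyelaran and Bianchi, by date of promotion to current rank (earlier first): Oyelaran (Jan 23, 2012) before Bianchi (Nov 25, 2017).
Lund and Ibarra both have total department service 7 years, so the next rule applies.
Among Lund and Ibarra, by date of promotion to current rank (earlier first): Lund (Feb 24, 1998) before Ibarra (Apr 18, 1999).
Among Drummond, Ferreira and Sato, by total department service (higher first): Drummond and Ferreira (19 years) before Sato (16 years).
Among Drummond and Ferreira, by date of promotion to current rank (earlier first): Drummond (Dec 28, 2010) before Ferreira (Nov 20, 2014).
So Lund takes precedence.

Lund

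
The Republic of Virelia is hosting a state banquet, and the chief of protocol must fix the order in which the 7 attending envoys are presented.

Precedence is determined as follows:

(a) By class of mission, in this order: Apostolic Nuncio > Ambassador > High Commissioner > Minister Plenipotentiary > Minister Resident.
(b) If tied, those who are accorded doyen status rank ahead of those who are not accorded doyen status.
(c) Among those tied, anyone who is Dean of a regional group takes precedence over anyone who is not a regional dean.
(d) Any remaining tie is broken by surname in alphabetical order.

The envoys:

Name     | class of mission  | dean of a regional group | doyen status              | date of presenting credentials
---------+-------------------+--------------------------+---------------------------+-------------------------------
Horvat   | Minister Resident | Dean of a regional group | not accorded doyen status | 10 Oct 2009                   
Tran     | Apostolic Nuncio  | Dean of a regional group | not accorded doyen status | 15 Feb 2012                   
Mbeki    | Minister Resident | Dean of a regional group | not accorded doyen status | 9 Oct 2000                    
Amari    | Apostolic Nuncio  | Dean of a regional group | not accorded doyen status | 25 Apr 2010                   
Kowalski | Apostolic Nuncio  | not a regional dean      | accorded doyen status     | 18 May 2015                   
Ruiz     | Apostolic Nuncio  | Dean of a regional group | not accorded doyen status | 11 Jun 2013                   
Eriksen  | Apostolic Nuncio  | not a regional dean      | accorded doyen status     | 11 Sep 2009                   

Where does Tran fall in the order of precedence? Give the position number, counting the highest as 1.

5

By class of mission: Eriksen, Kowalski, Amari, Ruiz and Tran (Apostolic Nuncio); then Horvat and Mbeki (Minister Resident).
Among Eriksen, Kowalski, Amari, Ruiz and Tran, accorded doyen status before not accorded doyen status: Eriksen and Kowalski (accorded doyen status) before Amari, Ruiz and Tran (not accorded doyen status).
Eriksen and Kowalski are each not a regional dean, so the next rule applies.
Among Eriksen and Kowalski, alphabetically by surname: Eriksen before Kowalski.
Amari, Ruiz and Tran are each Dean of a regional group, so the next rule applies.
Among Amari, Ruiz and Tran, alphabetically by surname: Amari before Ruiz before Tran.
Horvat and Mbeki are each not accorded doyen status, so the next rule applies.
Horvat and Mbeki are each Dean of a regional group, so the next rule applies.
Among Horvat and Mbeki, alphabetically by surname: Horvat before Mbeki.
Order: Eriksen, Kowalski, Amari, Ruiz, Tran, Horvat, Mbeki. So position 5.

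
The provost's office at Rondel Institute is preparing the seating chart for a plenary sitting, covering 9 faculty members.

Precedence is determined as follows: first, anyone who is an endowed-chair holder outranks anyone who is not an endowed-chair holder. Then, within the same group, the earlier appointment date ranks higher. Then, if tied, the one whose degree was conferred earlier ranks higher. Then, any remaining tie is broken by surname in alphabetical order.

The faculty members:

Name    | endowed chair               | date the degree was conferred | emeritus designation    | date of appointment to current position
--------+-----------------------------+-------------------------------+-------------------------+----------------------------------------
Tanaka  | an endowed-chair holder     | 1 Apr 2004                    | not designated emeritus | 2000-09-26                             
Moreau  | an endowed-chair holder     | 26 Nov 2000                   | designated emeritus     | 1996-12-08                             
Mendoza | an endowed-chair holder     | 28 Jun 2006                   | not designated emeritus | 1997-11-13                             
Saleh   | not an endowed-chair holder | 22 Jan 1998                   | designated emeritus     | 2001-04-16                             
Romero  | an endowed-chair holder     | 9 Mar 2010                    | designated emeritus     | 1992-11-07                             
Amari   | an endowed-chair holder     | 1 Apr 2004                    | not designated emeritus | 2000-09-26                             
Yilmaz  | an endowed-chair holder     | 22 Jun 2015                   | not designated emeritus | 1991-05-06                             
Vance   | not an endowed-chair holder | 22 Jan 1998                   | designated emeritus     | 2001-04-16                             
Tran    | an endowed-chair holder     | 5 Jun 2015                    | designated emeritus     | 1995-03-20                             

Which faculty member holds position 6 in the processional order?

Amari

By the first rule: Yilmaz, Romero, Tran, Moreau, Mendoza, Amari and Tanaka (each an endowed-chair holder); then Saleh and Vance (both not an endowed-chair holder).
Among Yilmaz, Romero, Tran, Moreau, Mendoza, Amari and Tanaka, by date of appointment to current position (earlier first): Yilmaz (1991-05-06) before Romero (1992-11-07) before Tran (1995-03-20) before Moreau (1996-12-08) before Mendoza (1997-11-13) before Amari and Tanaka (2000-09-26).
Amari and Tanaka both have date the degree was conferred 1 Apr 2004, so the next rule applies.
Among Amari and Tanaka, alphabetically by surname: Amari before Tanaka.
Saleh and Vance both have date of appointment to current position 2001-04-16, so the next rule applies.
Saleh and Vance both have date the degree was conferred 22 Jan 1998, so the next rule applies.
Among Saleh and Vance, alphabetically by surname: Saleh before Vance.
Order: Yilmaz, Romero, Tran, Moreau, Mendoza, Amari, Tanaka, Saleh, Vance.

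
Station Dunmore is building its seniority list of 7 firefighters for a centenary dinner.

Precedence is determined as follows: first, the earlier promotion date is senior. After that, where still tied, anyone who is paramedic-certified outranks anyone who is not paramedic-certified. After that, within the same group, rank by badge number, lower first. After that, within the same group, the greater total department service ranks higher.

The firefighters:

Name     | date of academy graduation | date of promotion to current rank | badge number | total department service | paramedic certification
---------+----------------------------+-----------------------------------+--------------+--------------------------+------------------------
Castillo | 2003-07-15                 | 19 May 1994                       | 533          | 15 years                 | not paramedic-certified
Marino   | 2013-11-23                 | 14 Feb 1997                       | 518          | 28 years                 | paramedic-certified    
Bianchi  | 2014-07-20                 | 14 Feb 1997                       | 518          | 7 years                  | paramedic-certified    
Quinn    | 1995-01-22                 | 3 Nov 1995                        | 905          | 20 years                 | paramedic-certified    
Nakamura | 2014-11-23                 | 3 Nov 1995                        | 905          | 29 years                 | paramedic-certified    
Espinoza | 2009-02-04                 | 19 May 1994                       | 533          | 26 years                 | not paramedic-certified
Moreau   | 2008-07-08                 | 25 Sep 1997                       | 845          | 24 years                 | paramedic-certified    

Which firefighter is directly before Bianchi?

By date of promotion to current rank (earlier first): Espinoza and Castillo (both 19 May 1994); then Nakamura and Quinn (both 3 Nov 1995); then Marino and Bianchi (both 14 Feb 1997); then Moreau (25 Sep 1997).
Espinoza and Castillo are each not paramedic-certified, so the next rule applies.
Espinoza and Castillo both have badge number 533, so the next rule applies.
Among Espinoza and Castillo, by total department service (higher first): Espinoza (26 years) before Castillo (15 years).
Nakamura and Quinn are each paramedic-certified, so the next rule applies.
Nakamura and Quinn both have badge number 905, so the next rule applies.
Among Nakamura and Quinn, by total department service (higher first): Nakamura (29 years) before Quinn (20 years).
Marino and Bianchi are each paramedic-certified, so the next rule applies.
Marino and Bianchi both have badge number 518, so the next rule applies.
Among Marino and Bianchi, by total department service (higher first): Marino (28 years) before Bianchi (7 years).
Order: Espinoza, Castillo, Nakamura, Quinn, Marino, Bianchi, Moreau.

Marino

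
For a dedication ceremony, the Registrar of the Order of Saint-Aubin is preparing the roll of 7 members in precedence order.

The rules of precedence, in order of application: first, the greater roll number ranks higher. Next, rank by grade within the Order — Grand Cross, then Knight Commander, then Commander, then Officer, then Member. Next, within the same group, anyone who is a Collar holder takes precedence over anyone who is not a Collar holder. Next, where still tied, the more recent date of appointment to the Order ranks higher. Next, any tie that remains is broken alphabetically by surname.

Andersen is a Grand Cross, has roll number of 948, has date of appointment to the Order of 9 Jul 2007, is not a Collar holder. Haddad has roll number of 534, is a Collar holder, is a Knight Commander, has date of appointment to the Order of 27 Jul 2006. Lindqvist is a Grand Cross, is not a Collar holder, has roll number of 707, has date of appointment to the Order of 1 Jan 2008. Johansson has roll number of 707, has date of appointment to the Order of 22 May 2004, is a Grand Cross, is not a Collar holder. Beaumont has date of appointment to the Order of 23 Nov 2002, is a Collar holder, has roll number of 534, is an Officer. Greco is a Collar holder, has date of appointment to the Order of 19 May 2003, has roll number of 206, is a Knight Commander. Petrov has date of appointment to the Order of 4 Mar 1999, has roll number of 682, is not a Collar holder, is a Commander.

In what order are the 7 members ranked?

Andersen, Lindqvist, Johansson, Petrov, Haddad, Beaumont, Greco

By roll number (higher first): Andersen (948); then Lindqvist and Johansson (both 707); then Petrov (682); then Haddad and Beaumont (both 534); then Greco (206).
Lindqvist and Johansson are each Grand Cross, so the next rule applies.
Lindqvist and Johansson are each not a Collar holder, so the next rule applies.
Among Lindqvist and Johansson, by date of appointment to the Order (later first): Lindqvist (1 Jan 2008) before Johansson (22 May 2004).
Among Haddad and Beaumont, by grade within the Order: Haddad (Knight Commander) before Beaumont (Officer).
Full order: Andersen, Lindqvist, Johansson, Petrov, Haddad, Beaumont, Greco.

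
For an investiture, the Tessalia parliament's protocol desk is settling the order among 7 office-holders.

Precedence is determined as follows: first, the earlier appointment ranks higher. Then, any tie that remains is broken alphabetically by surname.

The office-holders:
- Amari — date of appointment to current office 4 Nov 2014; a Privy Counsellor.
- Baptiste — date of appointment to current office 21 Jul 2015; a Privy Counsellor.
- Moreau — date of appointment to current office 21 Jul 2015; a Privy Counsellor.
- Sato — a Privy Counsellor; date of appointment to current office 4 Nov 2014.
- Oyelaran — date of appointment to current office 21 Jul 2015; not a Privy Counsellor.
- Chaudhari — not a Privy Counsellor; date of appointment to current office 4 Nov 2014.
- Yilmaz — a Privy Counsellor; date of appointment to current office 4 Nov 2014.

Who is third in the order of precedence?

Sato

By date of appointment to current office (earlier first): Amari, Chaudhari, Sato and Yilmaz (each 4 Nov 2014); then Baptiste, Moreau and Oyelaran (each 21 Jul 2015).
Among Amari, Chaudhari, Sato and Yilmaz, alphabetically by surname: Amari before Chaudhari before Sato before Yilmaz.
Among Baptiste, Moreau and Oyelaran, alphabetically by surname: Baptiste before Moreau before Oyelaran.
Order: Amari, Chaudhari, Sato, Yilmaz, Baptiste, Moreau, Oyelaran.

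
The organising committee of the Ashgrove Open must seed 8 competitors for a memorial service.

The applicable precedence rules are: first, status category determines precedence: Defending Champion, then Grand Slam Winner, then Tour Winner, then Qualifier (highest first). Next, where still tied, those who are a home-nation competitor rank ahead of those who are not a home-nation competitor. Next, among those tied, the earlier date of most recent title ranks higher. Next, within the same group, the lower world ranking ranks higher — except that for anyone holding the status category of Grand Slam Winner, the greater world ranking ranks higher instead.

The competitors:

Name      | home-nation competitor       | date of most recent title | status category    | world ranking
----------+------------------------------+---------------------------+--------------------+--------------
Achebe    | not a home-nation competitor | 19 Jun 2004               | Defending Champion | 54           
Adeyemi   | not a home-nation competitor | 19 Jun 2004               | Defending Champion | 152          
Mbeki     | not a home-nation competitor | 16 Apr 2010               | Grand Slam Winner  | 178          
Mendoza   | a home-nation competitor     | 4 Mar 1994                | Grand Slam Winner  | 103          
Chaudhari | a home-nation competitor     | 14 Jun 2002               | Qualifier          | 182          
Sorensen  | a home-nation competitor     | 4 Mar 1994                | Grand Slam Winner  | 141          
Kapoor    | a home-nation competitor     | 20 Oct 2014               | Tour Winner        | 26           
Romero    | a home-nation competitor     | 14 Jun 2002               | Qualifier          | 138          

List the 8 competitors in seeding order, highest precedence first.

Achebe, Adeyemi, Sorensen, Mendoza, Mbeki, Kapoor, Romero, Chaudhari

By status category: Achebe and Adeyemi (Defending Champion); then Sorensen, Mendoza and Mbeki (Grand Slam Winner); then Kapoor (Tour Winner); then Romero and Chaudhari (Qualifier).
Achebe and Adeyemi are each not a home-nation competitor, so the next rule applies.
Achebe and Adeyemi both have date of most recent title 19 Jun 2004, so the next rule applies.
Among Achebe and Adeyemi, by world ranking (lower first): Achebe (54) before Adeyemi (152).
Among Sorensen, Mendoza and Mbeki, a home-nation competitor before not a home-nation competitor: Sorensen and Mendoza (a home-nation competitor) before Mbeki (not a home-nation competitor).
Sorensen and Mendoza both have date of most recent title 4 Mar 1994, so the next rule applies.
Among Sorensen and Mendoza, by world ranking (higher first) (reversed rule for this group): Sorensen (141) before Mendoza (103).
Romero and Chaudhari are each a home-nation competitor, so the next rule applies.
Romero and Chaudhari both have date of most recent title 14 Jun 2002, so the next rule applies.
Among Romero and Chaudhari, by world ranking (lower first): Romero (138) before Chaudhari (182).
Full order: Achebe, Adeyemi, Sorensen, Mendoza, Mbeki, Kapoor, Romero, Chaudhari.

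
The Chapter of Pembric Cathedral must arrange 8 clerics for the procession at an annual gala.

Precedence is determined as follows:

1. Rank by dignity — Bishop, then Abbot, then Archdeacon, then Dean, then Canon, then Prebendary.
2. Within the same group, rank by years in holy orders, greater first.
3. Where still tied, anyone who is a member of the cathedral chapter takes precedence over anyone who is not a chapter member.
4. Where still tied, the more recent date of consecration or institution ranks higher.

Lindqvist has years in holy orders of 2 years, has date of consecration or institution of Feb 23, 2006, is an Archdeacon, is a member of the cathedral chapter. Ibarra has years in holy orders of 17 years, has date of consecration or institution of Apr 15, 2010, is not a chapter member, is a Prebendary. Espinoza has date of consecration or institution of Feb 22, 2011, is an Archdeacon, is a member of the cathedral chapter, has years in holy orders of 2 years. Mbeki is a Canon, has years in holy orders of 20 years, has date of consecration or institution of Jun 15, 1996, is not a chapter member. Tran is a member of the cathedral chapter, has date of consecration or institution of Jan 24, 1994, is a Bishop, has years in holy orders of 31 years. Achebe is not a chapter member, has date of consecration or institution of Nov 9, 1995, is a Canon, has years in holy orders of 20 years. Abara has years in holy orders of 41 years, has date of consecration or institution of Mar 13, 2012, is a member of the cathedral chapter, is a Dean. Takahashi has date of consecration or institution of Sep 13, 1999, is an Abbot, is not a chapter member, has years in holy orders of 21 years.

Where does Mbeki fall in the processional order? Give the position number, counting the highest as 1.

6

By dignity: Tran (Bishop); then Takahashi (Abbot); then Espinoza and Lindqvist (Archdeacon); then Abara (Dean); then Mbeki and Achebe (Canon); then Ibarra (Prebendary).
Espinoza and Lindqvist both have years in holy orders 2 years, so the next rule applies.
Espinoza and Lindqvist are each a member of the cathedral chapter, so the next rule applies.
Among Espinoza and Lindqvist, by date of consecration or institution (later first): Espinoza (Feb 22, 2011) before Lindqvist (Feb 23, 2006).
Mbeki and Achebe both have years in holy orders 20 years, so the next rule applies.
Mbeki and Achebe are each not a chapter member, so the next rule applies.
Among Mbeki and Achebe, by date of consecration or institution (later first): Mbeki (Jun 15, 1996) before Achebe (Nov 9, 1995).
Order: Tran, Takahashi, Espinoza, Lindqvist, Abara, Mbeki, Achebe, Ibarra. So position 6.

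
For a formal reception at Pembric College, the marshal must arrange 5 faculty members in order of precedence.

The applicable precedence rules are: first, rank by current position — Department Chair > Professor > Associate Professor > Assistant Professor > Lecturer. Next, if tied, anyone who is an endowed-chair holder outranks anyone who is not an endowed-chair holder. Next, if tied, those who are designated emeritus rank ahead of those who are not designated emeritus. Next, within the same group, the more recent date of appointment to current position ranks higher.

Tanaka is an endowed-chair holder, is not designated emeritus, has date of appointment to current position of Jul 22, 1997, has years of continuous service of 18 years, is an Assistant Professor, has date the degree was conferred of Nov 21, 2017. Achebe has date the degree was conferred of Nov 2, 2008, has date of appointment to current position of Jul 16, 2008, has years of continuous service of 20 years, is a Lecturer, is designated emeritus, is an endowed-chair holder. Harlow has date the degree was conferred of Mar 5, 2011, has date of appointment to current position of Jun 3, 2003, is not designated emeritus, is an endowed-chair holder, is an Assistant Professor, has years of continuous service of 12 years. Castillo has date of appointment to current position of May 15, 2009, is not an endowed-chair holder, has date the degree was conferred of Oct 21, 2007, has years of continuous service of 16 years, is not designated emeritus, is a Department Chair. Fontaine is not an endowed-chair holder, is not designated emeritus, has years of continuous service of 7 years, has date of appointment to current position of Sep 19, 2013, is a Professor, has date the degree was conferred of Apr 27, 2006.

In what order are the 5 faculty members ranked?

By current position: Castillo (Department Chair); then Fontaine (Professor); then Harlow and Tanaka (Assistant Professor); then Achebe (Lecturer).
Harlow and Tanaka are each an endowed-chair holder, so the next rule applies.
Harlow and Tanaka are each not designated emeritus, so the next rule applies.
Among Harlow and Tanaka, by date of appointment to current position (later first): Harlow (Jun 3, 2003) before Tanaka (Jul 22, 1997).
Full order: Castillo, Fontaine, Harlow, Tanaka, Achebe.

Castillo, Fontaine, Harlow, Tanaka, Achebe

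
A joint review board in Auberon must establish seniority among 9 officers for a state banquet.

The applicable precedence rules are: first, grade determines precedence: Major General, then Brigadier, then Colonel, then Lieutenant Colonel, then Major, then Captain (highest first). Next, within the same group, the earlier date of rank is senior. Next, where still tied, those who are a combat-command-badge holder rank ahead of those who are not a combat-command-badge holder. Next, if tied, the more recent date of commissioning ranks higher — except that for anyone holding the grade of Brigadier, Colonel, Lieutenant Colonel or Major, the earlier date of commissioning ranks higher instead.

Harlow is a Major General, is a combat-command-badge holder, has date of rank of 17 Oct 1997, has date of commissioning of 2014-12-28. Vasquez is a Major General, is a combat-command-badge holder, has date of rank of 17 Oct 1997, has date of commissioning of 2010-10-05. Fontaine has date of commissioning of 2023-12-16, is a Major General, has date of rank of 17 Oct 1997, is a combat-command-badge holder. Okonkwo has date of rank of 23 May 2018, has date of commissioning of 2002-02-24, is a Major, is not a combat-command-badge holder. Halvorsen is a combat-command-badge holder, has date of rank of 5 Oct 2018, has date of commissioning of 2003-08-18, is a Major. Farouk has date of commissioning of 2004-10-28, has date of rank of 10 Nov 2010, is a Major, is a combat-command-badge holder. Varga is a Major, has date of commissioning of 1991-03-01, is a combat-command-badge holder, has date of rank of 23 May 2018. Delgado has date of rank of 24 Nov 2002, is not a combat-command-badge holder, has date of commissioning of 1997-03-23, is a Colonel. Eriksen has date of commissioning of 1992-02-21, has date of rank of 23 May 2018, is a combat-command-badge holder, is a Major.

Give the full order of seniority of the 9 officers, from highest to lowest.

By grade: Fontaine, Harlow and Vasquez (Major General); then Delgado (Colonel); then Farouk, Varga, Eriksen, Okonkwo and Halvorsen (Major).
Fontaine, Harlow and Vasquez all have date of rank 17 Oct 1997, so the next rule applies.
Fontaine, Harlow and Vasquez are each a combat-command-badge holder, so the next rule applies.
Among Fontaine, Harlow and Vasquez, by date of commissioning (later first): Fontaine (2023-12-16) before Harlow (2014-12-28) before Vasquez (2010-10-05).
Among Farouk, Varga, Eriksen, Okonkwo and Halvorsen, by date of rank (earlier first): Farouk (10 Nov 2010) before Varga, Eriksen and Okonkwo (23 May 2018) before Halvorsen (5 Oct 2018).
Among Varga, Eriksen and Okonkwo, a combat-command-badge holder before not a combat-command-badge holder: Varga and Eriksen (a combat-command-badge holder) before Okonkwo (not a combat-command-badge holder).
Among Varga and Eriksen, by date of commissioning (earlier first) (reversed rule for this group): Varga (1991-03-01) before Eriksen (1992-02-21).
Full order: Fontaine, Harlow, Vasquez, Delgado, Farouk, Varga, Eriksen, Okonkwo, Halvorsen.

Fontaine, Harlow, Vasquez, Delgado, Farouk, Varga, Eriksen, Okonkwo, Halvorsen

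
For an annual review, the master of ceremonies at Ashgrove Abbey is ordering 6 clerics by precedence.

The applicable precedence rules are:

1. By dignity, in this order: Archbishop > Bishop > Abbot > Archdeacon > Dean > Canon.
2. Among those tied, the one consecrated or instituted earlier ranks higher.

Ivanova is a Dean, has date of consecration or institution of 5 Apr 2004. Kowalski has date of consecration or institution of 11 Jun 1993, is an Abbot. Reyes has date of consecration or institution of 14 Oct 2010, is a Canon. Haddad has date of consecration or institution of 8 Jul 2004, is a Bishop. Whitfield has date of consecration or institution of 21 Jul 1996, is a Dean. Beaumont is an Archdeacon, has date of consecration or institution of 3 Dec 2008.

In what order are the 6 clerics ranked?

Haddad, Kowalski, Beaumont, Whitfield, Ivanova, Reyes

By dignity: Haddad (Bishop); then Kowalski (Abbot); then Beaumont (Archdeacon); then Whitfield and Ivanova (Dean); then Reyes (Canon).
Among Whitfield and Ivanova, by date of consecration or institution (earlier first): Whitfield (21 Jul 1996) before Ivanova (5 Apr 2004).
Full order: Haddad, Kowalski, Beaumont, Whitfield, Ivanova, Reyes.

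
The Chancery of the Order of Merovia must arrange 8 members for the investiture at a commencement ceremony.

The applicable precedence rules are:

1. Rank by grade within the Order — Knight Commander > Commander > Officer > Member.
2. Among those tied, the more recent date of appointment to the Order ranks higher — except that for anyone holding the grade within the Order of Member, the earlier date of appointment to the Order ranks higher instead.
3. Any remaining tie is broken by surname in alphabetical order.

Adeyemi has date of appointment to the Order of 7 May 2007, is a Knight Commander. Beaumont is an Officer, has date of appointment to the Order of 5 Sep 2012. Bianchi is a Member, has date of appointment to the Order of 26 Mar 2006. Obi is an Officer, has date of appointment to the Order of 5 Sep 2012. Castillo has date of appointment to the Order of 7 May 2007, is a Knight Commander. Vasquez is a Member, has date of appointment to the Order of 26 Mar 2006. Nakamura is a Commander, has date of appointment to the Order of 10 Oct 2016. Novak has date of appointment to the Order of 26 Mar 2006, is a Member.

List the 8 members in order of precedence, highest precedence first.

By grade within the Order: Adeyemi and Castillo (Knight Commander); then Nakamura (Commander); then Beaumont and Obi (Officer); then Bianchi, Novak and Vasquez (Member).
Adeyemi and Castillo both have date of appointment to the Order 7 May 2007, so the next rule applies.
Among Adeyemi and Castillo, alphabetically by surname: Adeyemi before Castillo.
Beaumont and Obi both have date of appointment to the Order 5 Sep 2012, so the next rule applies.
Among Beaumont and Obi, alphabetically by surname: Beaumont before Obi.
Bianchi, Novak and Vasquez all have date of appointment to the Order 26 Mar 2006, so the next rule applies.
Among Bianchi, Novak and Vasquez, alphabetically by surname: Bianchi before Novak before Vasquez.
Full order: Adeyemi, Castillo, Nakamura, Beaumont, Obi, Bianchi, Novak, Vasquez.

Adeyemi, Castillo, Nakamura, Beaumont, Obi, Bianchi, Novak, Vasquez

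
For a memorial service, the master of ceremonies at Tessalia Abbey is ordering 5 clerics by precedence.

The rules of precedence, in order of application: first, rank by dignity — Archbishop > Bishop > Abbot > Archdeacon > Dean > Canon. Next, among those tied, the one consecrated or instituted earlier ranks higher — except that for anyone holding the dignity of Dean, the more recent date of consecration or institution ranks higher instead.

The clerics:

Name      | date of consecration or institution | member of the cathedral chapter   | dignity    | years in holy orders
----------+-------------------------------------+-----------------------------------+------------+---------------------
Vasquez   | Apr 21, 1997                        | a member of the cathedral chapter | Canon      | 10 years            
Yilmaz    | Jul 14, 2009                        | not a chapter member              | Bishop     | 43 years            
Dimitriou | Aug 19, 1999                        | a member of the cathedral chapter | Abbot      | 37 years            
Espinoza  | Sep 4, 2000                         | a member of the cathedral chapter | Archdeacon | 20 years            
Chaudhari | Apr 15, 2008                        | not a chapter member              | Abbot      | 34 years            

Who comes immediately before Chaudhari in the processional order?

By dignity: Yilmaz (Bishop); then Dimitriou and Chaudhari (Abbot); then Espinoza (Archdeacon); then Vasquez (Canon).
Among Dimitriou and Chaudhari, by date of consecration or institution (earlier first): Dimitriou (Aug 19, 1999) before Chaudhari (Apr 15, 2008).
Order: Yilmaz, Dimitriou, Chaudhari, Espinoza, Vasquez.

Dimitriou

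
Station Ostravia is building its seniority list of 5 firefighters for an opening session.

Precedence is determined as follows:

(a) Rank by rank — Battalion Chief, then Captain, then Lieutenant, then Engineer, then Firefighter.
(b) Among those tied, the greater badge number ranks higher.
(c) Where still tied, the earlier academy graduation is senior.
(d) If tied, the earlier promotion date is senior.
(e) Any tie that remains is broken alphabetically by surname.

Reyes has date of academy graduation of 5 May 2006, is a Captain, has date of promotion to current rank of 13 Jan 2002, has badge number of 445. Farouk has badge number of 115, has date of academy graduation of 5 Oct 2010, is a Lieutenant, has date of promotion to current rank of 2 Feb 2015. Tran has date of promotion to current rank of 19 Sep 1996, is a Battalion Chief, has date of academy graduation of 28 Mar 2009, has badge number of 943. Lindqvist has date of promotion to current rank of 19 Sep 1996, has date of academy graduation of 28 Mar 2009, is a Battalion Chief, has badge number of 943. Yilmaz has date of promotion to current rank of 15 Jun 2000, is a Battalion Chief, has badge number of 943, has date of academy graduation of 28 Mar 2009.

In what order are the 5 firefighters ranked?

Lindqvist, Tran, Yilmaz, Reyes, Farouk

By rank: Lindqvist, Tran and Yilmaz (Battalion Chief); then Reyes (Captain); then Farouk (Lieutenant).
Lindqvist, Tran and Yilmaz all have badge number 943, so the next rule applies.
Lindqvist, Tran and Yilmaz all have date of academy graduation 28 Mar 2009, so the next rule applies.
Among Lindqvist, Tran and Yilmaz, by date of promotion to current rank (earlier first): Lindqvist and Tran (19 Sep 1996) before Yilmaz (15 Jun 2000).
Among Lindqvist and Tran, alphabetically by surname: Lindqvist before Tran.
Full order: Lindqvist, Tran, Yilmaz, Reyes, Farouk.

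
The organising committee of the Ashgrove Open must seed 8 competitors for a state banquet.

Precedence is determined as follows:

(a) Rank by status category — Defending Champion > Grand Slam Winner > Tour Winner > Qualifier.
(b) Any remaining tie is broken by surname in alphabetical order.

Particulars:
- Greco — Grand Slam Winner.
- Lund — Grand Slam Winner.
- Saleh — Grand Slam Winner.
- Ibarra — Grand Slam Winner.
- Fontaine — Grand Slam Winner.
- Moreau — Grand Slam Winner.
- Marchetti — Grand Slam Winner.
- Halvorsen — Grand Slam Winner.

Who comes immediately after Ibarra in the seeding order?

By status category: Fontaine, Greco, Halvorsen, Ibarra, Lund, Marchetti, Moreau and Saleh (Grand Slam Winner).
Among Fontaine, Greco, Halvorsen, Ibarra, Lund, Marchetti, Moreau and Saleh, alphabetically by surname: Fontaine before Greco before Halvorsen before Ibarra before Lund before Marchetti before Moreau before Saleh.
Order: Fontaine, Greco, Halvorsen, Ibarra, Lund, Marchetti, Moreau, Saleh.

Lund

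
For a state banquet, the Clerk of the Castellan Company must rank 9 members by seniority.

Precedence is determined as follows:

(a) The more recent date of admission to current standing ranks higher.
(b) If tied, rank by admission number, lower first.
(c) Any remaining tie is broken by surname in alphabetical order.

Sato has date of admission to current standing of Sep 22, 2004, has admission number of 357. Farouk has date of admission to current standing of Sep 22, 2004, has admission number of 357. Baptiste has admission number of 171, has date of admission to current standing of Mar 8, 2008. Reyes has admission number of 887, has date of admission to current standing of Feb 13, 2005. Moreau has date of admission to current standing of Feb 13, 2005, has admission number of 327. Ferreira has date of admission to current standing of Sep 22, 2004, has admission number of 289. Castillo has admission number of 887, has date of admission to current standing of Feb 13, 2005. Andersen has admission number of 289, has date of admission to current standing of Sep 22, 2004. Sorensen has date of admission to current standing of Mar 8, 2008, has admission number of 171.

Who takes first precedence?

By date of admission to current standing (later first): Baptiste and Sorensen (both Mar 8, 2008); then Moreau, Castillo and Reyes (each Feb 13, 2005); then Andersen, Ferreira, Farouk and Sato (each Sep 22, 2004).
Baptiste and Sorensen both have admission number 171, so the next rule applies.
Among Baptiste and Sorensen, alphabetically by surname: Baptiste before Sorensen.
Among Moreau, Castillo and Reyes, by admission number (lower first): Moreau (327) before Castillo and Reyes (887).
Among Castillo and Reyes, alphabetically by surname: Castillo before Reyes.
Among Andersen, Ferreira, Farouk and Sato, by admission number (lower first): Andersen and Ferreira (289) before Farouk and Sato (357).
Among Andersen and Ferreira, alphabetically by surname: Andersen before Ferreira.
Among Farouk and Sato, alphabetically by surname: Farouk before Sato.
Order: Baptiste, Sorensen, Moreau, Castillo, Reyes, Andersen, Ferreira, Farouk, Sato.

Baptiste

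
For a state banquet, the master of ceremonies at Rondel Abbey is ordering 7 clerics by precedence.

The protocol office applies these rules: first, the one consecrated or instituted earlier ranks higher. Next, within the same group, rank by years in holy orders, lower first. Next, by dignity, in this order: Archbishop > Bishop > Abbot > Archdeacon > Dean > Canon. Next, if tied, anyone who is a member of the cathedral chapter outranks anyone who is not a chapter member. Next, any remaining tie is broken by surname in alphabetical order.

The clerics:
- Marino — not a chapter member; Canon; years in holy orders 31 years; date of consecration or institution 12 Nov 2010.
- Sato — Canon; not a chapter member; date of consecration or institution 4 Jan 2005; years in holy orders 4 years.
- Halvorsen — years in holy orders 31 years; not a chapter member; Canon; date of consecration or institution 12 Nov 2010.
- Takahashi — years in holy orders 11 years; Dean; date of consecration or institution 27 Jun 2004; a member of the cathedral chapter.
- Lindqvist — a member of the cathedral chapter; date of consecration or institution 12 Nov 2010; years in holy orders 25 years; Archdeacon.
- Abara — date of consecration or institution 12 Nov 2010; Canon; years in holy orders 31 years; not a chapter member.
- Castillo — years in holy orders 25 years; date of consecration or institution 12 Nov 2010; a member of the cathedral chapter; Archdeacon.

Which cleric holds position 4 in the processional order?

Lindqvist

By date of consecration or institution (earlier first): Takahashi (27 Jun 2004); then Sato (4 Jan 2005); then Castillo, Lindqvist, Abara, Halvorsen and Marino (each 12 Nov 2010).
Among Castillo, Lindqvist, Abara, Halvorsen and Marino, by years in holy orders (lower first): Castillo and Lindqvist (25 years) before Abara, Halvorsen and Marino (31 years).
Castillo and Lindqvist are each Archdeacon, so the next rule applies.
Castillo and Lindqvist are each a member of the cathedral chapter, so the next rule applies.
Among Castillo and Lindqvist, alphabetically by surname: Castillo before Lindqvist.
Abara, Halvorsen and Marino are each Canon, so the next rule applies.
Abara, Halvorsen and Marino are each not a chapter member, so the next rule applies.
Among Abara, Halvorsen and Marino, alphabetically by surname: Abara before Halvorsen before Marino.
Order: Takahashi, Sato, Castillo, Lindqvist, Abara, Halvorsen, Marino.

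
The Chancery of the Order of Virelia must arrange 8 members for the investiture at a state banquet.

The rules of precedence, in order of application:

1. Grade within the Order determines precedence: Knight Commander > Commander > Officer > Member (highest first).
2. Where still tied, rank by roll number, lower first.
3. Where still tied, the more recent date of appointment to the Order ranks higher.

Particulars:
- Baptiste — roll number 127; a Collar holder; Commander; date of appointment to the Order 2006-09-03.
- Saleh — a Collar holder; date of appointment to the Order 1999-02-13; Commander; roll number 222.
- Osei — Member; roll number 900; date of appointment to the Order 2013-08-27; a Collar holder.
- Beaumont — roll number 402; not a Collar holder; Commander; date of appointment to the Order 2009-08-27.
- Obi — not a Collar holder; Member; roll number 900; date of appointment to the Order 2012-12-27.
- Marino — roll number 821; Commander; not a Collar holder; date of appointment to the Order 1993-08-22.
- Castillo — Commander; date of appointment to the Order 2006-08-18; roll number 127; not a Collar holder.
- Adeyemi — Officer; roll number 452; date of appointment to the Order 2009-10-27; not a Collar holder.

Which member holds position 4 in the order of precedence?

Beaumont

By grade within the Order: Baptiste, Castillo, Saleh, Beaumont and Marino (Commander); then Adeyemi (Officer); then Osei and Obi (Member).
Among Baptiste, Castillo, Saleh, Beaumont and Marino, by roll number (lower first): Baptiste and Castillo (127) before Saleh (222) before Beaumont (402) before Marino (821).
Among Baptiste and Castillo, by date of appointment to the Order (later first): Baptiste (2006-09-03) before Castillo (2006-08-18).
Osei and Obi both have roll number 900, so the next rule applies.
Among Osei and Obi, by date of appointment to the Order (later first): Osei (2013-08-27) before Obi (2012-12-27).
Order: Baptiste, Castillo, Saleh, Beaumont, Marino, Adeyemi, Osei, Obi.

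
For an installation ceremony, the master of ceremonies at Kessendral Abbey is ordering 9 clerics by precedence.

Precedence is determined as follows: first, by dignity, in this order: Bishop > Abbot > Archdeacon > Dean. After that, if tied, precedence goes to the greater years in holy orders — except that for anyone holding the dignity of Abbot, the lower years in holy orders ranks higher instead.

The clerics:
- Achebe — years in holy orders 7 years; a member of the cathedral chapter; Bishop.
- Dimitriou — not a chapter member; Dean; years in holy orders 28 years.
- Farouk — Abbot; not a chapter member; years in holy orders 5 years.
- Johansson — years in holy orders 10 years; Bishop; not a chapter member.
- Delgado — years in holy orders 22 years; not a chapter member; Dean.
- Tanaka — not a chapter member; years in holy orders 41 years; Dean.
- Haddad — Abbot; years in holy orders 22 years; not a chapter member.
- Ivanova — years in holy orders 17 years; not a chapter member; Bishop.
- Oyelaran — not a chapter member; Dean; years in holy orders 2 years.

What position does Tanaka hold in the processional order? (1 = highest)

6

By dignity: Ivanova, Johansson and Achebe (Bishop); then Farouk and Haddad (Abbot); then Tanaka, Dimitriou, Delgado and Oyelaran (Dean).
Among Ivanova, Johansson and Achebe, by years in holy orders (higher first): Ivanova (17 years) before Johansson (10 years) before Achebe (7 years).
Among Farouk and Haddad, by years in holy orders (lower first) (reversed rule for this group): Farouk (5 years) before Haddad (22 years).
Among Tanaka, Dimitriou, Delgado and Oyelaran, by years in holy orders (higher first): Tanaka (41 years) before Dimitriou (28 years) before Delgado (22 years) before Oyelaran (2 years).
Order: Ivanova, Johansson, Achebe, Farouk, Haddad, Tanaka, Dimitriou, Delgado, Oyelaran. So position 6.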